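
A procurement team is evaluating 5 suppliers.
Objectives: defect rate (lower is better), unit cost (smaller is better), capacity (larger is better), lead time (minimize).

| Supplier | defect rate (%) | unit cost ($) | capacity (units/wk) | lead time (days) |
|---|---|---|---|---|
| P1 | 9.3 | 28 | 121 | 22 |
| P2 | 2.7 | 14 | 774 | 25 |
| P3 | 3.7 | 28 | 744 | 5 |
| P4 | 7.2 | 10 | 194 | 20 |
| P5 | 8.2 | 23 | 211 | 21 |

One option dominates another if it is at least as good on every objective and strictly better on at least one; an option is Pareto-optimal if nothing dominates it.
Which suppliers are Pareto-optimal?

P1: dominated by P3 (defect rate 3.7≤9.3, unit cost 28≤28, capacity 744≥121, lead time 5≤22).
P2: not dominated (best defect rate).
P3: not dominated (best lead time).
P4: not dominated (best unit cost).
P5: not dominated.

P2, P3, P4, P5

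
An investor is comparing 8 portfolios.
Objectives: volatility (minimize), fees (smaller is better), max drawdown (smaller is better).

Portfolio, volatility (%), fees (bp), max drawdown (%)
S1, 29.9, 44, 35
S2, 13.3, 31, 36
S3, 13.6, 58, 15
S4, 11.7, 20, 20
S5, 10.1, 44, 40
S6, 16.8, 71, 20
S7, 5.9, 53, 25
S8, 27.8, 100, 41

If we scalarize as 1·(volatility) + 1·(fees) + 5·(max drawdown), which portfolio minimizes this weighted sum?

S1: 1·29.9 + 1·44 + 5·35 = 248.9
S2: 1·13.3 + 1·31 + 5·36 = 224.3
S3: 1·13.6 + 1·58 + 5·15 = 146.6
S4: 1·11.7 + 1·20 + 5·20 = 131.7
S5: 1·10.1 + 1·44 + 5·40 = 254.1
S6: 1·16.8 + 1·71 + 5·20 = 187.8
S7: 1·5.9 + 1·53 + 5·25 = 183.9
S8: 1·27.8 + 1·100 + 5·41 = 332.8
Lowest: S4 at 131.7.

S4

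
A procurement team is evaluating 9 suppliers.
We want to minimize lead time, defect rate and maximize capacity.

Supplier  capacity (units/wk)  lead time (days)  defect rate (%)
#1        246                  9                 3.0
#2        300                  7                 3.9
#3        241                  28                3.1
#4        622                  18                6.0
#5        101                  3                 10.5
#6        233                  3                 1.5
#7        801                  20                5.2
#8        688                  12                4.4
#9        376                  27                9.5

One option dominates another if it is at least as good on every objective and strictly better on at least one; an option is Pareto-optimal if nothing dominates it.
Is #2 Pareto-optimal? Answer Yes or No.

#1: worse on capacity (246 vs 300).
#3: worse on capacity (241 vs 300).
#4: worse on lead time (18 vs 7).
#5: worse on capacity (101 vs 300).
#6: worse on capacity (233 vs 300).
#7: worse on lead time (20 vs 7).
#8: worse on lead time (12 vs 7).
#9: worse on lead time (27 vs 7).
No option is at least as good as #2 on every objective and strictly better on one.

Yes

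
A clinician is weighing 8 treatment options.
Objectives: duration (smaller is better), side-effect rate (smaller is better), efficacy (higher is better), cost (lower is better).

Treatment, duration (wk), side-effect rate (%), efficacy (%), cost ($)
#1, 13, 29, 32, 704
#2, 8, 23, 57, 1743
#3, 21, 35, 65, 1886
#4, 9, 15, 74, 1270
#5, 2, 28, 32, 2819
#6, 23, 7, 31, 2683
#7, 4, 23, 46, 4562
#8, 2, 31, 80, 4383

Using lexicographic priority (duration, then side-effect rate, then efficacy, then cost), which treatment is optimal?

First minimize duration: best is 2, kept {#5, #8}.
Then minimize side-effect rate: best is 28, kept {#5}.

#5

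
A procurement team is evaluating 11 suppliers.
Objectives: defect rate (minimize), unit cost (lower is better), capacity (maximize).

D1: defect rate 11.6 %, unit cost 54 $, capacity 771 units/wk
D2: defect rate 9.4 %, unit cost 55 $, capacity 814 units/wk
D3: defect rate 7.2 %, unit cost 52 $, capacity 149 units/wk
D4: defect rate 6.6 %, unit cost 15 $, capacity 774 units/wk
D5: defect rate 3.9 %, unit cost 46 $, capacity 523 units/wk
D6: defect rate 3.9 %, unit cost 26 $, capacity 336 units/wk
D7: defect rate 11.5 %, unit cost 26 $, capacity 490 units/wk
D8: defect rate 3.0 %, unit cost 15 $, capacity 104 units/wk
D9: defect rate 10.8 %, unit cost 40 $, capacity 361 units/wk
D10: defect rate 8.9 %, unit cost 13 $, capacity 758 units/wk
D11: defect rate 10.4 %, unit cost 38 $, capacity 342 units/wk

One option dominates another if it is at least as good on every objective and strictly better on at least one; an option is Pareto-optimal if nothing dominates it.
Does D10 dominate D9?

Yes

D10 vs D9: defect rate 8.9≤10.8, unit cost 13≤40, capacity 758≥361 — D10 is at least as good on every objective with at least one strict improvement.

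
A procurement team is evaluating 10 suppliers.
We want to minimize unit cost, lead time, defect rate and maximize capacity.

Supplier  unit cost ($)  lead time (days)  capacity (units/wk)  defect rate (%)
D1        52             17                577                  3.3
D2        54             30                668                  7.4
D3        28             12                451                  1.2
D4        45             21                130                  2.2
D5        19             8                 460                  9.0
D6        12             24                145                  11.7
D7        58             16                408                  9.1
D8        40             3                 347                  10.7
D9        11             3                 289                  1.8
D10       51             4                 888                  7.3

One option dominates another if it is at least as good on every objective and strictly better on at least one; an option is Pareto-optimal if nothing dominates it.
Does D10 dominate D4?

D10 vs D4: D10 is worse on unit cost (51 vs 45), so it does not dominate D4.

No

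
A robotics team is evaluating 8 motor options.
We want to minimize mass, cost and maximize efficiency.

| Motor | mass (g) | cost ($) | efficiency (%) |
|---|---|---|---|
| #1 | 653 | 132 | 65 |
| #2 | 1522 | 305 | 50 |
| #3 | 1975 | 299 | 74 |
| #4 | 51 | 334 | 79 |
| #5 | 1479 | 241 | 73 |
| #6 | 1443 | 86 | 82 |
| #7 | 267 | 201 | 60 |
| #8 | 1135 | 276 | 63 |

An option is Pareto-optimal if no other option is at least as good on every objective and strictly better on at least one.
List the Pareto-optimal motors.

#1: not dominated.
#2: dominated by #1 (mass 653≤1522, cost 132≤305, efficiency 65≥50).
#3: dominated by #6 (mass 1443≤1975, cost 86≤299, efficiency 82≥74).
#4: not dominated (best mass).
#5: dominated by #6 (mass 1443≤1479, cost 86≤241, efficiency 82≥73).
#6: not dominated (best cost).
#7: not dominated.
#8: dominated by #1 (mass 653≤1135, cost 132≤276, efficiency 65≥63).

#1, #4, #6, #7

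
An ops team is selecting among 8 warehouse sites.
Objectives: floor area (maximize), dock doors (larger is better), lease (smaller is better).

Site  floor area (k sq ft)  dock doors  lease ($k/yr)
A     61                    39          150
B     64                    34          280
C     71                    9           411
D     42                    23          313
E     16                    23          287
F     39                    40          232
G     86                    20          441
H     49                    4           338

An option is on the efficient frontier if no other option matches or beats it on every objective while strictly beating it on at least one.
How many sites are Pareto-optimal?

5

A: not dominated (best lease).
B: not dominated.
C: not dominated.
D: dominated by A (floor area 61≥42, dock doors 39≥23, lease 150≤313).
E: dominated by A (floor area 61≥16, dock doors 39≥23, lease 150≤287).
F: not dominated (best dock doors).
G: not dominated (best floor area).
H: dominated by A (floor area 61≥49, dock doors 39≥4, lease 150≤338).
Pareto-optimal: A, B, C, F, G → 5.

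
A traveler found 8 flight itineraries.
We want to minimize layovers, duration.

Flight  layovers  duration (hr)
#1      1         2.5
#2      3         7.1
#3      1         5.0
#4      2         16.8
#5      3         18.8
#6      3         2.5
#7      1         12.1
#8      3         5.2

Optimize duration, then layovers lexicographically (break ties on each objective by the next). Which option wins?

First minimize duration: best is 2.5, kept {#1, #6}.
Then minimize layovers: best is 1, kept {#1}.

#1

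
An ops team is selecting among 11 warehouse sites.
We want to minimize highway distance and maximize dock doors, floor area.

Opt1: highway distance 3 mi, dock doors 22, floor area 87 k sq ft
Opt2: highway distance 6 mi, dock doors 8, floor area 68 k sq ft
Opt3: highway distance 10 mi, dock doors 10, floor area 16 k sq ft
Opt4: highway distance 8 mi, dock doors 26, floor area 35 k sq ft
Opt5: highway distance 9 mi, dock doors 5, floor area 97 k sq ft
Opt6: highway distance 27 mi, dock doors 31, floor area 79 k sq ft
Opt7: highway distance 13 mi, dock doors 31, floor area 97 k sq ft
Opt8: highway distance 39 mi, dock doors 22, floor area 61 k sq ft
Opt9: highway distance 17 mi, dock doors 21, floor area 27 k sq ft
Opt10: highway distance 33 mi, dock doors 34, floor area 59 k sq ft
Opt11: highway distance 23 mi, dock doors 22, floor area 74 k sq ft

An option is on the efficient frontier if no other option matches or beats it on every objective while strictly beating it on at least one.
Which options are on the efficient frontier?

Opt1: not dominated (best highway distance).
Opt2: dominated by Opt1 (highway distance 3≤6, dock doors 22≥8, floor area 87≥68).
Opt3: dominated by Opt1 (highway distance 3≤10, dock doors 22≥10, floor area 87≥16).
Opt4: not dominated.
Opt5: not dominated.
Opt6: dominated by Opt7 (highway distance 13≤27, dock doors 31≥31, floor area 97≥79).
Opt7: not dominated.
Opt8: dominated by Opt1 (highway distance 3≤39, dock doors 22≥22, floor area 87≥61).
Opt9: dominated by Opt1 (highway distance 3≤17, dock doors 22≥21, floor area 87≥27).
Opt10: not dominated (best dock doors).
Opt11: dominated by Opt1 (highway distance 3≤23, dock doors 22≥22, floor area 87≥74).

Opt1, Opt4, Opt5, Opt7, Opt10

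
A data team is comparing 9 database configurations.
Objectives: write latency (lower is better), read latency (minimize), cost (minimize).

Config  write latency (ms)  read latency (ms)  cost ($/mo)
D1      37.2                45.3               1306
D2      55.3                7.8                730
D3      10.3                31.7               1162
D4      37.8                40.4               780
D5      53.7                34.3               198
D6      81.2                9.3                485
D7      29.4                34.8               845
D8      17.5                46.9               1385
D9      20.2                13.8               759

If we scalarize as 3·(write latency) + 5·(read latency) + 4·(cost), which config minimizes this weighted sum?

D1: 3·37.2 + 5·45.3 + 4·1306 = 5562.1
D2: 3·55.3 + 5·7.8 + 4·730 = 3124.9
D3: 3·10.3 + 5·31.7 + 4·1162 = 4837.4
D4: 3·37.8 + 5·40.4 + 4·780 = 3435.4
D5: 3·53.7 + 5·34.3 + 4·198 = 1124.6
D6: 3·81.2 + 5·9.3 + 4·485 = 2230.1
D7: 3·29.4 + 5·34.8 + 4·845 = 3642.2
D8: 3·17.5 + 5·46.9 + 4·1385 = 5827.0
D9: 3·20.2 + 5·13.8 + 4·759 = 3165.6
Lowest: D5 at 1124.6.

D5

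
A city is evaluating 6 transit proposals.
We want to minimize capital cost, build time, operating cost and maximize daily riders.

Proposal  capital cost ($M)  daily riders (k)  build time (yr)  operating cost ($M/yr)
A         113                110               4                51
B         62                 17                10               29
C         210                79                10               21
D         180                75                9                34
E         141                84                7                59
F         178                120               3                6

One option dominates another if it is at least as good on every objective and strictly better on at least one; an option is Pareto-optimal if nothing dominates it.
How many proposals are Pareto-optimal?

A: not dominated.
B: not dominated (best capital cost).
C: dominated by F (capital cost 178≤210, daily riders 120≥79, build time 3≤10, operating cost 6≤21).
D: dominated by F (capital cost 178≤180, daily riders 120≥75, build time 3≤9, operating cost 6≤34).
E: dominated by A (capital cost 113≤141, daily riders 110≥84, build time 4≤7, operating cost 51≤59).
F: not dominated (best daily riders).
Pareto-optimal: A, B, F → 3.

3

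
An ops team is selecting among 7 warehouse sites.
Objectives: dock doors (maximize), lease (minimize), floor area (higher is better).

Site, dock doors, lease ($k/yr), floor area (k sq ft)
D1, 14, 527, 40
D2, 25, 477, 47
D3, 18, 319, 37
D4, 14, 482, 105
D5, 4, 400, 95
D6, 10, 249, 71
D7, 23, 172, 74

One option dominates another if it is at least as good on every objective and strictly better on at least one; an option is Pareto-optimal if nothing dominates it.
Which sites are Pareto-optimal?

D1: dominated by D2 (dock doors 25≥14, lease 477≤527, floor area 47≥40).
D2: not dominated (best dock doors).
D3: dominated by D7 (dock doors 23≥18, lease 172≤319, floor area 74≥37).
D4: not dominated (best floor area).
D5: not dominated.
D6: dominated by D7 (dock doors 23≥10, lease 172≤249, floor area 74≥71).
D7: not dominated (best lease).

D2, D4, D5, D7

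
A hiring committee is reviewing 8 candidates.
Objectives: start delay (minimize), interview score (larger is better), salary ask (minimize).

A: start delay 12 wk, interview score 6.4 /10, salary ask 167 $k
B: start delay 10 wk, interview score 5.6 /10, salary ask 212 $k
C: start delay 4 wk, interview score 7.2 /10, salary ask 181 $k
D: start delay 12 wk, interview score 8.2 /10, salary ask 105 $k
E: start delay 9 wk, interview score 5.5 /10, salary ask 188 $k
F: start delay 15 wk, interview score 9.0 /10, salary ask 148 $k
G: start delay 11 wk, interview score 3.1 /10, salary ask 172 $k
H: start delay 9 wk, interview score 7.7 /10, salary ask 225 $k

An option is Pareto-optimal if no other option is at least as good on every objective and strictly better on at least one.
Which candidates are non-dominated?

A: dominated by D (start delay 12≤12, interview score 8.2≥6.4, salary ask 105≤167).
B: dominated by C (start delay 4≤10, interview score 7.2≥5.6, salary ask 181≤212).
C: not dominated (best start delay).
D: not dominated (best salary ask).
E: dominated by C (start delay 4≤9, interview score 7.2≥5.5, salary ask 181≤188).
F: not dominated (best interview score).
G: not dominated.
H: not dominated.

C, D, F, G, H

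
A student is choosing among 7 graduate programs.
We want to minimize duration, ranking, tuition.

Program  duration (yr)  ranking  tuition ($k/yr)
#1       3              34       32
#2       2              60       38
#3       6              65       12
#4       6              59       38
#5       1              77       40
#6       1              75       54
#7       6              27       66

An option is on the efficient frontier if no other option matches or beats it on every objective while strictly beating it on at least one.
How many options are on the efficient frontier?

6

#1: not dominated.
#2: not dominated.
#3: not dominated (best tuition).
#4: dominated by #1 (duration 3≤6, ranking 34≤59, tuition 32≤38).
#5: not dominated.
#6: not dominated.
#7: not dominated (best ranking).
Pareto-optimal: #1, #2, #3, #5, #6, #7 → 6.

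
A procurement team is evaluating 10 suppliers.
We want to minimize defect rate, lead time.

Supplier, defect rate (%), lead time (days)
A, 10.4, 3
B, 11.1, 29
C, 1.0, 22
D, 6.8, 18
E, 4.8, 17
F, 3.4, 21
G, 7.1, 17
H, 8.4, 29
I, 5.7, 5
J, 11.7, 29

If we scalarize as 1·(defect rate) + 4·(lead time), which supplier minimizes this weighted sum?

A

A: 1·10.4 + 4·3 = 22.4
B: 1·11.1 + 4·29 = 127.1
C: 1·1.0 + 4·22 = 89.0
D: 1·6.8 + 4·18 = 78.8
E: 1·4.8 + 4·17 = 72.8
F: 1·3.4 + 4·21 = 87.4
G: 1·7.1 + 4·17 = 75.1
H: 1·8.4 + 4·29 = 124.4
I: 1·5.7 + 4·5 = 25.7
J: 1·11.7 + 4·29 = 127.7
Lowest: A at 22.4.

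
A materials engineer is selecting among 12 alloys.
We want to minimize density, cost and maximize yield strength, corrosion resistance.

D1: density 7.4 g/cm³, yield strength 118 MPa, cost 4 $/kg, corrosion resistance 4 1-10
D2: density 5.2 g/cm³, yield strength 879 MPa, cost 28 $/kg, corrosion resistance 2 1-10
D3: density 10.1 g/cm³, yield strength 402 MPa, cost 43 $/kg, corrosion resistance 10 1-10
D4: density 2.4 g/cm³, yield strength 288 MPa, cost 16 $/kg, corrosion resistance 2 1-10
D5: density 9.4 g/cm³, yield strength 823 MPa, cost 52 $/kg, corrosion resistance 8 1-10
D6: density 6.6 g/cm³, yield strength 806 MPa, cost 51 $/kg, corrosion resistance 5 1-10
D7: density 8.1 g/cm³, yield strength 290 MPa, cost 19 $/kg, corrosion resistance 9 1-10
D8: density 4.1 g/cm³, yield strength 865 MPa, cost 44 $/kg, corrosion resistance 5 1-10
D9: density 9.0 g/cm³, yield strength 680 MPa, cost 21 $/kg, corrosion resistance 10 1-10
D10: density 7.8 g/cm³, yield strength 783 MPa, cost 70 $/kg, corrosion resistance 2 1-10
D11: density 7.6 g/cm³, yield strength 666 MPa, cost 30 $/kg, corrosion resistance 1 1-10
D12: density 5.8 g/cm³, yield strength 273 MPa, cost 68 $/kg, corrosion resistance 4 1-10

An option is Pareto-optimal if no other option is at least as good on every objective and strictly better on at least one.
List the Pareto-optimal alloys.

D1, D2, D4, D5, D7, D8, D9

D1: not dominated (best cost).
D2: not dominated (best yield strength).
D3: dominated by D9 (density 9.0≤10.1, yield strength 680≥402, cost 21≤43, corrosion resistance 10≥10).
D4: not dominated (best density).
D5: not dominated.
D6: dominated by D8 (density 4.1≤6.6, yield strength 865≥806, cost 44≤51, corrosion resistance 5≥5).
D7: not dominated.
D8: not dominated.
D9: not dominated.
D10: dominated by D2 (density 5.2≤7.8, yield strength 879≥783, cost 28≤70, corrosion resistance 2≥2).
D11: dominated by D2 (density 5.2≤7.6, yield strength 879≥666, cost 28≤30, corrosion resistance 2≥1).
D12: dominated by D8 (density 4.1≤5.8, yield strength 865≥273, cost 44≤68, corrosion resistance 5≥4).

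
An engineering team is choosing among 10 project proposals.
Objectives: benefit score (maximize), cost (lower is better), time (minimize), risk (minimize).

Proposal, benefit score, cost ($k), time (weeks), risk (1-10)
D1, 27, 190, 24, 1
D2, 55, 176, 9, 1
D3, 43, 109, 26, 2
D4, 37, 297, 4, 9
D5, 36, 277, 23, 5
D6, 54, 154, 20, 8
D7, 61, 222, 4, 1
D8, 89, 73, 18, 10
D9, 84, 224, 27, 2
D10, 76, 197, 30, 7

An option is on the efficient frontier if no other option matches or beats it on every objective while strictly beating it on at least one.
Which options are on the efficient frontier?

D1: dominated by D2 (benefit score 55≥27, cost 176≤190, time 9≤24, risk 1≤1).
D2: not dominated.
D3: not dominated.
D4: dominated by D7 (benefit score 61≥37, cost 222≤297, time 4≤4, risk 1≤9).
D5: dominated by D2 (benefit score 55≥36, cost 176≤277, time 9≤23, risk 1≤5).
D6: not dominated.
D7: not dominated.
D8: not dominated (best benefit score).
D9: not dominated.
D10: not dominated.

D2, D3, D6, D7, D8, D9, D10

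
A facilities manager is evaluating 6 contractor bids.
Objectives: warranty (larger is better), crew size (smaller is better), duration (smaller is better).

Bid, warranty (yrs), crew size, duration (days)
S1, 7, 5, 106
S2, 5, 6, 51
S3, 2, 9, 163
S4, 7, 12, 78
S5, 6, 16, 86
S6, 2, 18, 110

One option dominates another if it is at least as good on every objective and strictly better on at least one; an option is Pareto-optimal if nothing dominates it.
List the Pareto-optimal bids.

S1, S2, S4

S1: not dominated (best crew size).
S2: not dominated (best duration).
S3: dominated by S1 (warranty 7≥2, crew size 5≤9, duration 106≤163).
S4: not dominated.
S5: dominated by S4 (warranty 7≥6, crew size 12≤16, duration 78≤86).
S6: dominated by S1 (warranty 7≥2, crew size 5≤18, duration 106≤110).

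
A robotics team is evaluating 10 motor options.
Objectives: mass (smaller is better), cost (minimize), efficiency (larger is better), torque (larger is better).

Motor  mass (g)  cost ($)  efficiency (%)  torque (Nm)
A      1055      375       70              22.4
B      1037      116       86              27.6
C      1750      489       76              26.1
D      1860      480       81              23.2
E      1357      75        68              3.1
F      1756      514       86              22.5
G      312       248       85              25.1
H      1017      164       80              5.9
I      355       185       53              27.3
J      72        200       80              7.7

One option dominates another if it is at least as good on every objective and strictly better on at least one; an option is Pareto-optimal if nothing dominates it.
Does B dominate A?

Yes

B vs A: mass 1037≤1055, cost 116≤375, efficiency 86≥70, torque 27.6≥22.4 — B is at least as good on every objective with at least one strict improvement.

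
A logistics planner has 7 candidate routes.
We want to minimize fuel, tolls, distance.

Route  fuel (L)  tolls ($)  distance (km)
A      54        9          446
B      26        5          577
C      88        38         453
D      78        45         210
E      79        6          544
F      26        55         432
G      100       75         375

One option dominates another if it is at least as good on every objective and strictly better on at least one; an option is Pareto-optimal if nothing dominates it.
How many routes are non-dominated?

5

A: not dominated.
B: not dominated (best tolls).
C: dominated by A (fuel 54≤88, tolls 9≤38, distance 446≤453).
D: not dominated (best distance).
E: not dominated.
F: not dominated.
G: dominated by D (fuel 78≤100, tolls 45≤75, distance 210≤375).
Pareto-optimal: A, B, D, E, F → 5.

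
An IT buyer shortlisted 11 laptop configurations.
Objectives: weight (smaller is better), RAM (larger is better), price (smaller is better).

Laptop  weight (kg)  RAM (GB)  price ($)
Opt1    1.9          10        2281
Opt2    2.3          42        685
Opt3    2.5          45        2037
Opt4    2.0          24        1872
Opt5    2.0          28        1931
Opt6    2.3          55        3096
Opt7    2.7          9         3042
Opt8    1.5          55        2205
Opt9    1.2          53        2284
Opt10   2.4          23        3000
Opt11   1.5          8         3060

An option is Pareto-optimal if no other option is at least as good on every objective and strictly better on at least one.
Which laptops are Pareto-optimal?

Opt1: dominated by Opt8 (weight 1.5≤1.9, RAM 55≥10, price 2205≤2281).
Opt2: not dominated (best price).
Opt3: not dominated.
Opt4: not dominated.
Opt5: not dominated.
Opt6: dominated by Opt8 (weight 1.5≤2.3, RAM 55≥55, price 2205≤3096).
Opt7: dominated by Opt1 (weight 1.9≤2.7, RAM 10≥9, price 2281≤3042).
Opt8: not dominated.
Opt9: not dominated (best weight).
Opt10: dominated by Opt2 (weight 2.3≤2.4, RAM 42≥23, price 685≤3000).
Opt11: dominated by Opt8 (weight 1.5≤1.5, RAM 55≥8, price 2205≤3060).

Opt2, Opt3, Opt4, Opt5, Opt8, Opt9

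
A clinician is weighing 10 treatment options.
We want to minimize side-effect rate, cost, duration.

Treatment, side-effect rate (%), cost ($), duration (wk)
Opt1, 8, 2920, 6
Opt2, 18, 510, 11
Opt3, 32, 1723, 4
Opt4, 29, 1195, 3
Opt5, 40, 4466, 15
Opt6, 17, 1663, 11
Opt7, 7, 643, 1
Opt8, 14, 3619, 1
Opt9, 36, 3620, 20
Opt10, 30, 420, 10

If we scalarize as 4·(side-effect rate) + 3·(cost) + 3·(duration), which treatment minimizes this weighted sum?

Opt1: 4·8 + 3·2920 + 3·6 = 8810
Opt2: 4·18 + 3·510 + 3·11 = 1635
Opt3: 4·32 + 3·1723 + 3·4 = 5309
Opt4: 4·29 + 3·1195 + 3·3 = 3710
Opt5: 4·40 + 3·4466 + 3·15 = 13603
Opt6: 4·17 + 3·1663 + 3·11 = 5090
Opt7: 4·7 + 3·643 + 3·1 = 1960
Opt8: 4·14 + 3·3619 + 3·1 = 10916
Opt9: 4·36 + 3·3620 + 3·20 = 11064
Opt10: 4·30 + 3·420 + 3·10 = 1410
Lowest: Opt10 at 1410.

Opt10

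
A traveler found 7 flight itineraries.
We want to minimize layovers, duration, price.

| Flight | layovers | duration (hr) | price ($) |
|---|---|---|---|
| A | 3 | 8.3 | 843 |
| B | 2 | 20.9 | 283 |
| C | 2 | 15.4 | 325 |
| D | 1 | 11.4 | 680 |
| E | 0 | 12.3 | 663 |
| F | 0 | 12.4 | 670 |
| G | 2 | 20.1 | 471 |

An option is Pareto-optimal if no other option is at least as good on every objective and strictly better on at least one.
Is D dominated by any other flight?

A: worse on layovers (3 vs 1).
B: worse on layovers (2 vs 1).
C: worse on layovers (2 vs 1).
E: worse on duration (12.3 vs 11.4).
F: worse on duration (12.4 vs 11.4).
G: worse on layovers (2 vs 1).
No option is at least as good as D on every objective and strictly better on one.

No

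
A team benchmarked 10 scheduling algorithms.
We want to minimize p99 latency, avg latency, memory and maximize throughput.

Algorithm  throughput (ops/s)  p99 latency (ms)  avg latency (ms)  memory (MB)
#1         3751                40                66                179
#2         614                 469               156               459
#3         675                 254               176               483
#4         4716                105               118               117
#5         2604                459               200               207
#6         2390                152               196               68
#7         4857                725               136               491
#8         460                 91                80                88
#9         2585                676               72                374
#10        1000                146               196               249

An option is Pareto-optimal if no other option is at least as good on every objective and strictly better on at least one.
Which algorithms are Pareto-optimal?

#1, #4, #6, #7, #8

#1: not dominated (best p99 latency).
#2: dominated by #1 (throughput 3751≥614, p99 latency 40≤469, avg latency 66≤156, memory 179≤459).
#3: dominated by #1 (throughput 3751≥675, p99 latency 40≤254, avg latency 66≤176, memory 179≤483).
#4: not dominated.
#5: dominated by #1 (throughput 3751≥2604, p99 latency 40≤459, avg latency 66≤200, memory 179≤207).
#6: not dominated (best memory).
#7: not dominated (best throughput).
#8: not dominated.
#9: dominated by #1 (throughput 3751≥2585, p99 latency 40≤676, avg latency 66≤72, memory 179≤374).
#10: dominated by #1 (throughput 3751≥1000, p99 latency 40≤146, avg latency 66≤196, memory 179≤249).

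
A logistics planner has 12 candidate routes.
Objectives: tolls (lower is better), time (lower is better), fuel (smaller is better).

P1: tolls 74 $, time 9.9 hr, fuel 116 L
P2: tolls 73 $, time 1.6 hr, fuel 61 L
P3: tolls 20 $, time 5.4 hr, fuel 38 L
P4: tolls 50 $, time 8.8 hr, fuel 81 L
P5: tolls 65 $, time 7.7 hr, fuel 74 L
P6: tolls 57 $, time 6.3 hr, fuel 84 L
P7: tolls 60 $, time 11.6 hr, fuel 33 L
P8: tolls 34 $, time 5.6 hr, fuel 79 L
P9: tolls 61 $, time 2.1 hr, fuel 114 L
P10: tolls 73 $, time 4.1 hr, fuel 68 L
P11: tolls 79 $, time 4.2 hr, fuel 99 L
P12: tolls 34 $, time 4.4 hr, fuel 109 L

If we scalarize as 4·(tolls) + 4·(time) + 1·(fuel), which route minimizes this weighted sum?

P1: 4·74 + 4·9.9 + 1·116 = 451.6
P2: 4·73 + 4·1.6 + 1·61 = 359.4
P3: 4·20 + 4·5.4 + 1·38 = 139.6
P4: 4·50 + 4·8.8 + 1·81 = 316.2
P5: 4·65 + 4·7.7 + 1·74 = 364.8
P6: 4·57 + 4·6.3 + 1·84 = 337.2
P7: 4·60 + 4·11.6 + 1·33 = 319.4
P8: 4·34 + 4·5.6 + 1·79 = 237.4
P9: 4·61 + 4·2.1 + 1·114 = 366.4
P10: 4·73 + 4·4.1 + 1·68 = 376.4
P11: 4·79 + 4·4.2 + 1·99 = 431.8
P12: 4·34 + 4·4.4 + 1·109 = 262.6
Lowest: P3 at 139.6.

P3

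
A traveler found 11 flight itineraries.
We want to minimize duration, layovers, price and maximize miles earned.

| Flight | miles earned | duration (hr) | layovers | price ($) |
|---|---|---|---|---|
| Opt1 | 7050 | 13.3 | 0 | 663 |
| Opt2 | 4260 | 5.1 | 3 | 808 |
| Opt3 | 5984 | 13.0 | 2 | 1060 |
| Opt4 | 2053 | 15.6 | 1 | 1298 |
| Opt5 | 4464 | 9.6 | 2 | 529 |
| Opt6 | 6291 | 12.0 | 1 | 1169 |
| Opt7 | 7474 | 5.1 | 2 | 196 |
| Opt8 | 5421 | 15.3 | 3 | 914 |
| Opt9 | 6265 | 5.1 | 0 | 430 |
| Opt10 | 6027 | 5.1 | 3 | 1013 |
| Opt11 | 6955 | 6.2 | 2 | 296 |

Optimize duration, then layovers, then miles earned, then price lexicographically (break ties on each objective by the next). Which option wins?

Opt9

First minimize duration: best is 5.1, kept {Opt2, Opt7, Opt9, Opt10}.
Then minimize layovers: best is 0, kept {Opt9}.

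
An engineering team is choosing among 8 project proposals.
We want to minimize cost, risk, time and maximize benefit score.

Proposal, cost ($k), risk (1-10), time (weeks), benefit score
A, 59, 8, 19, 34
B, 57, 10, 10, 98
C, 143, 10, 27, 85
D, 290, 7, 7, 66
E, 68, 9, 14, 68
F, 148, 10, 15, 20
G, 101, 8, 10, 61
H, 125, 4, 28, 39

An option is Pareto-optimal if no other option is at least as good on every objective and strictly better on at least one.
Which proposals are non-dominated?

A, B, D, E, G, H

A: not dominated.
B: not dominated (best cost).
C: dominated by B (cost 57≤143, risk 10≤10, time 10≤27, benefit score 98≥85).
D: not dominated (best time).
E: not dominated.
F: dominated by B (cost 57≤148, risk 10≤10, time 10≤15, benefit score 98≥20).
G: not dominated.
H: not dominated (best risk).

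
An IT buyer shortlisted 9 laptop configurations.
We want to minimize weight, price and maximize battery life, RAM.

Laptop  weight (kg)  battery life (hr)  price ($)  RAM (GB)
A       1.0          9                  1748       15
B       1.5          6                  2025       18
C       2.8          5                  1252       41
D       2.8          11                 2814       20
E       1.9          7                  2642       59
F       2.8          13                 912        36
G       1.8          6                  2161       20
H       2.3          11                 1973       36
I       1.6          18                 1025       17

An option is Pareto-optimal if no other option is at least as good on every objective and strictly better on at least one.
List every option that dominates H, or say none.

none

A: worse on battery life (9 vs 11).
B: worse on battery life (6 vs 11).
C: worse on weight (2.8 vs 2.3).
D: worse on weight (2.8 vs 2.3).
E: worse on battery life (7 vs 11).
F: worse on weight (2.8 vs 2.3).
G: worse on battery life (6 vs 11).
I: worse on RAM (17 vs 36).
No option dominates H.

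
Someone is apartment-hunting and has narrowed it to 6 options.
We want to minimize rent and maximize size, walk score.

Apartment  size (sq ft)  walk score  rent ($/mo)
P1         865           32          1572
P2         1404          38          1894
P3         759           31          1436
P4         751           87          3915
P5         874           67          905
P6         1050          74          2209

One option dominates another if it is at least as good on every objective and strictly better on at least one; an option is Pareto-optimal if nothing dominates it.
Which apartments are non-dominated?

P2, P4, P5, P6

P1: dominated by P5 (size 874≥865, walk score 67≥32, rent 905≤1572).
P2: not dominated (best size).
P3: dominated by P5 (size 874≥759, walk score 67≥31, rent 905≤1436).
P4: not dominated (best walk score).
P5: not dominated (best rent).
P6: not dominated.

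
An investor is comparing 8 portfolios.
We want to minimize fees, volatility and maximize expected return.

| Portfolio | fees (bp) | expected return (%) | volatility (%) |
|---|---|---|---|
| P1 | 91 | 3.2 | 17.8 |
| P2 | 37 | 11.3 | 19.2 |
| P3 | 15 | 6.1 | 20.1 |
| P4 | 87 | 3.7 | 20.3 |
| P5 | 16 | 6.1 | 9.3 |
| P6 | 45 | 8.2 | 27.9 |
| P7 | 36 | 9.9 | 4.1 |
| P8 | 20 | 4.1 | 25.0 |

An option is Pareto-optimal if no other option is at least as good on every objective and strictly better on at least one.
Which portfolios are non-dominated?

P2, P3, P5, P7

P1: dominated by P5 (fees 16≤91, expected return 6.1≥3.2, volatility 9.3≤17.8).
P2: not dominated (best expected return).
P3: not dominated (best fees).
P4: dominated by P2 (fees 37≤87, expected return 11.3≥3.7, volatility 19.2≤20.3).
P5: not dominated.
P6: dominated by P2 (fees 37≤45, expected return 11.3≥8.2, volatility 19.2≤27.9).
P7: not dominated (best volatility).
P8: dominated by P3 (fees 15≤20, expected return 6.1≥4.1, volatility 20.1≤25.0).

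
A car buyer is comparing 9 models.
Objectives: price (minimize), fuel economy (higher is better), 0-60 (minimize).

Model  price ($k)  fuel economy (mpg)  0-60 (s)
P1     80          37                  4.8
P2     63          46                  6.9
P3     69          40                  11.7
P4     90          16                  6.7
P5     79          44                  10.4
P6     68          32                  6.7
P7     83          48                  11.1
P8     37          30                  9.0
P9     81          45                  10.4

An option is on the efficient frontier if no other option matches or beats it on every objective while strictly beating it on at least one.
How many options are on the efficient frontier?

5

P1: not dominated (best 0-60).
P2: not dominated.
P3: dominated by P2 (price 63≤69, fuel economy 46≥40, 0-60 6.9≤11.7).
P4: dominated by P1 (price 80≤90, fuel economy 37≥16, 0-60 4.8≤6.7).
P5: dominated by P2 (price 63≤79, fuel economy 46≥44, 0-60 6.9≤10.4).
P6: not dominated.
P7: not dominated (best fuel economy).
P8: not dominated (best price).
P9: dominated by P2 (price 63≤81, fuel economy 46≥45, 0-60 6.9≤10.4).
Pareto-optimal: P1, P2, P6, P7, P8 → 5.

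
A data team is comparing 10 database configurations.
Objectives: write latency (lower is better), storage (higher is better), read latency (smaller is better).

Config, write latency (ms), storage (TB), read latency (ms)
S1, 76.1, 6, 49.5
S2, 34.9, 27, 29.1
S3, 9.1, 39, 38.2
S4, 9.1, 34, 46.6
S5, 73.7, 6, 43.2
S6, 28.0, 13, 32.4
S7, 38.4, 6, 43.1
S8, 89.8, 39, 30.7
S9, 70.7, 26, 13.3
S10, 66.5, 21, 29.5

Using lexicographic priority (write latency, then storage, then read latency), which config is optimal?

S3

First minimize write latency: best is 9.1, kept {S3, S4}.
Then maximize storage: best is 39, kept {S3}.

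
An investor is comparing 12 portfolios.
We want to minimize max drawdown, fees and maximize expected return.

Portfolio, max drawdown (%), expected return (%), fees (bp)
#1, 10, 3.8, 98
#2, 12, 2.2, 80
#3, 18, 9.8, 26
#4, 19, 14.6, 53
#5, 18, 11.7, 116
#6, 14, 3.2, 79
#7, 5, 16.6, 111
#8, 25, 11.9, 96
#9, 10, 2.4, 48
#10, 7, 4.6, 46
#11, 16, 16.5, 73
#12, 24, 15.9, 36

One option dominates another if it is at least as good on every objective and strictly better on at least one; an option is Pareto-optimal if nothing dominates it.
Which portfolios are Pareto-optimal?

#3, #4, #7, #10, #11, #12

#1: dominated by #10 (max drawdown 7≤10, expected return 4.6≥3.8, fees 46≤98).
#2: dominated by #9 (max drawdown 10≤12, expected return 2.4≥2.2, fees 48≤80).
#3: not dominated (best fees).
#4: not dominated.
#5: dominated by #7 (max drawdown 5≤18, expected return 16.6≥11.7, fees 111≤116).
#6: dominated by #10 (max drawdown 7≤14, expected return 4.6≥3.2, fees 46≤79).
#7: not dominated (best max drawdown).
#8: dominated by #4 (max drawdown 19≤25, expected return 14.6≥11.9, fees 53≤96).
#9: dominated by #10 (max drawdown 7≤10, expected return 4.6≥2.4, fees 46≤48).
#10: not dominated.
#11: not dominated.
#12: not dominated.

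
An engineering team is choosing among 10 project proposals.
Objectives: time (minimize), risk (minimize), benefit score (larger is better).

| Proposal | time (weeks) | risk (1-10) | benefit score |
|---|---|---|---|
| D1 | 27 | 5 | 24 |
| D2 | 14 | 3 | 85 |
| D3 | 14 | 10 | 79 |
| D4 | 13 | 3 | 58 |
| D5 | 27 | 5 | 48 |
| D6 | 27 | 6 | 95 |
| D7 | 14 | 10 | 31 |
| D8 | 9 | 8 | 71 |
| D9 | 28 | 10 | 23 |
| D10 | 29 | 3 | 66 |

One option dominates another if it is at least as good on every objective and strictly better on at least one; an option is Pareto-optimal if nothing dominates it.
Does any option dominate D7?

D2 vs D7: time 14≤14, risk 3≤10, benefit score 85≥31 — D2 is at least as good on every objective and strictly better on at least one, so D2 dominates D7.

Yes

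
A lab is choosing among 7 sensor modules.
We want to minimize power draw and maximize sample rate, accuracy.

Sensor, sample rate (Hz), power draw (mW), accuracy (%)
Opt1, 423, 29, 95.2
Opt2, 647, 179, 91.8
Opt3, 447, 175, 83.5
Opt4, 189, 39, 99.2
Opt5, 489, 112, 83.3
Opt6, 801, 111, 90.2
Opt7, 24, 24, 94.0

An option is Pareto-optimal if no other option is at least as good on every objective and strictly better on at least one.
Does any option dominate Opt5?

Opt6 vs Opt5: sample rate 801≥489, power draw 111≤112, accuracy 90.2≥83.3 — Opt6 is at least as good on every objective and strictly better on at least one, so Opt6 dominates Opt5.

Yes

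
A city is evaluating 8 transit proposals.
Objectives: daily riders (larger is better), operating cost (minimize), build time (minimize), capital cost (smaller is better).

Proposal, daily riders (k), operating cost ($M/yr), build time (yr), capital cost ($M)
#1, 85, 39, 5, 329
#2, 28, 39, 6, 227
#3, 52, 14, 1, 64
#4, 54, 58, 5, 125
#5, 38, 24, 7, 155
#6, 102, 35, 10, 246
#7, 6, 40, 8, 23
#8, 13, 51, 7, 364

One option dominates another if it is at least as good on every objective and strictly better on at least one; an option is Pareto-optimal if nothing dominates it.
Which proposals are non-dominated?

#1, #3, #4, #6, #7

#1: not dominated.
#2: dominated by #3 (daily riders 52≥28, operating cost 14≤39, build time 1≤6, capital cost 64≤227).
#3: not dominated (best operating cost).
#4: not dominated.
#5: dominated by #3 (daily riders 52≥38, operating cost 14≤24, build time 1≤7, capital cost 64≤155).
#6: not dominated (best daily riders).
#7: not dominated (best capital cost).
#8: dominated by #1 (daily riders 85≥13, operating cost 39≤51, build time 5≤7, capital cost 329≤364).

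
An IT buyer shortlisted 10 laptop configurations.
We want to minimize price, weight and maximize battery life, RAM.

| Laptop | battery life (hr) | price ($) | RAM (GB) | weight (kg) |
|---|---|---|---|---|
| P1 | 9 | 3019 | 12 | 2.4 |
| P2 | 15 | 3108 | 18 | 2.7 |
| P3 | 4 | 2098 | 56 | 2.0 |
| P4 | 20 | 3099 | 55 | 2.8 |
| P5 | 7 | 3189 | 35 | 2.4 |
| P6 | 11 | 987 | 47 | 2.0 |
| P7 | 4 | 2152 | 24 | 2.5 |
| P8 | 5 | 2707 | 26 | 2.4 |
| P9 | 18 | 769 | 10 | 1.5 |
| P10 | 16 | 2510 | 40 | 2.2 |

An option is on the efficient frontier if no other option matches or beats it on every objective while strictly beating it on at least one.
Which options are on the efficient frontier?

P3, P4, P6, P9, P10

P1: dominated by P6 (battery life 11≥9, price 987≤3019, RAM 47≥12, weight 2.0≤2.4).
P2: dominated by P10 (battery life 16≥15, price 2510≤3108, RAM 40≥18, weight 2.2≤2.7).
P3: not dominated (best RAM).
P4: not dominated (best battery life).
P5: dominated by P6 (battery life 11≥7, price 987≤3189, RAM 47≥35, weight 2.0≤2.4).
P6: not dominated.
P7: dominated by P3 (battery life 4≥4, price 2098≤2152, RAM 56≥24, weight 2.0≤2.5).
P8: dominated by P6 (battery life 11≥5, price 987≤2707, RAM 47≥26, weight 2.0≤2.4).
P9: not dominated (best price).
P10: not dominated.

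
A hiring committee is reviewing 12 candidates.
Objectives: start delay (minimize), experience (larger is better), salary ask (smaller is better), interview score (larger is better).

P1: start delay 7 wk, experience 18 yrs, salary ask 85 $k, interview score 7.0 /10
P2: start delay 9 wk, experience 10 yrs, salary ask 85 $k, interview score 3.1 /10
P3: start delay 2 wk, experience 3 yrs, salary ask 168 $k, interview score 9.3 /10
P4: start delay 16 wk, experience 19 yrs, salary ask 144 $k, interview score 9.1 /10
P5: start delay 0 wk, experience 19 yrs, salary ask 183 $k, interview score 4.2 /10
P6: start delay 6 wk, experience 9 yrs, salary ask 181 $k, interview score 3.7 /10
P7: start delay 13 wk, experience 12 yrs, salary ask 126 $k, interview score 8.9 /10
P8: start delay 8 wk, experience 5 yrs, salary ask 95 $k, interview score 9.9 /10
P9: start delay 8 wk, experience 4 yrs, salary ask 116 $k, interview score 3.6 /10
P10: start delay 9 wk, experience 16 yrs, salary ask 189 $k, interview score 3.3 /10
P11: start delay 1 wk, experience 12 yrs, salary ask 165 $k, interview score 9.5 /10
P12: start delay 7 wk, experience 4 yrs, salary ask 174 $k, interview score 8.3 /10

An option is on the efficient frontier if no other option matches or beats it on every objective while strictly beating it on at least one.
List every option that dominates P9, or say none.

P1: start delay 7≤8, experience 18≥4, salary ask 85≤116, interview score 7.0≥3.6 — dominates P9.
P8: start delay 8≤8, experience 5≥4, salary ask 95≤116, interview score 9.9≥3.6 — dominates P9.
Others (P2, P3, P4, P5, P6, P7, P10, P11, P12) are each worse than P9 on at least one objective.

P1, P8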